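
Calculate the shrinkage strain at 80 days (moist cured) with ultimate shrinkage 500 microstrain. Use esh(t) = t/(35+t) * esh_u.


esh(80) = 80 / (35 + 80) * 500
= 80 / 115 * 500
= 347.8 microstrain

347.8


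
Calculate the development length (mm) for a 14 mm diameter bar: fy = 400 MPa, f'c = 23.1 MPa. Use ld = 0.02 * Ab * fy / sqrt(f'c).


Ab = pi * 14^2 / 4 = 153.938 mm2
ld = 0.02 * 153.938 * 400 / sqrt(23.1)
= 256.2 mm

256.2


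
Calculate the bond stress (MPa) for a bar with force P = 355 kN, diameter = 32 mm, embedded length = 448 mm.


u = P / (pi * db * ld)
= 355 * 1000 / (pi * 32 * 448)
= 7.882 MPa

7.882


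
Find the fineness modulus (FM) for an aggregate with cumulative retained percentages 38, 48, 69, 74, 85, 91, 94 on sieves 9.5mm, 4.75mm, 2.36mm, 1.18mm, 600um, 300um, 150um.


FM = sum(cumulative % retained) / 100
= 499 / 100
= 4.99

4.99


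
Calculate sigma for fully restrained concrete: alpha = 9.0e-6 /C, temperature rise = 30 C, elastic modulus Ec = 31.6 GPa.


sigma = alpha * dT * Ec
= 9.0e-6 * 30 * 31.6 * 1000
= 8.532 MPa

8.532


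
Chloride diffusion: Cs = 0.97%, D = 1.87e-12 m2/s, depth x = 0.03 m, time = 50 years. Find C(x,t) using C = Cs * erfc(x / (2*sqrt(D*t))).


t_seconds = 50 * 365.25 * 24 * 3600 = 1577880000.0 s
arg = 0.03 / (2 * sqrt(1.87e-12 * 1577880000.0))
= 0.2761
erfc(0.2761) = 0.6961
C = 0.97 * 0.6961 = 0.6753%

0.6753


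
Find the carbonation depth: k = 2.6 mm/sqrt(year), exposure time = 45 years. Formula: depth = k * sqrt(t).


depth = k * sqrt(t)
= 2.6 * sqrt(45)
= 17.44 mm

17.44


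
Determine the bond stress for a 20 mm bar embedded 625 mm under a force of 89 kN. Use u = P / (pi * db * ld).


u = P / (pi * db * ld)
= 89 * 1000 / (pi * 20 * 625)
= 2.266 MPa

2.266


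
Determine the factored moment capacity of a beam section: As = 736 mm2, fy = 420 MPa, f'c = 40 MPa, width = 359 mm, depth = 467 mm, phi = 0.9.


a = As * fy / (0.85 * f'c * b)
= 736 * 420 / (0.85 * 40 * 359)
= 25.3252 mm
Mn = As * fy * (d - a/2) / 10^6
= 140.4448 kN-m
phi*Mn = 0.9 * 140.4448 = 126.4 kN-m

126.4


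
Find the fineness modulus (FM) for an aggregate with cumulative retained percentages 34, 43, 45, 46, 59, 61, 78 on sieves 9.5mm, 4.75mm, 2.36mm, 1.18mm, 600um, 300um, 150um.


FM = sum(cumulative % retained) / 100
= 366 / 100
= 3.66

3.66


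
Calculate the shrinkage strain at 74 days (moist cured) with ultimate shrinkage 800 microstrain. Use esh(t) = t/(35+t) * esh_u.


esh(74) = 74 / (35 + 74) * 800
= 74 / 109 * 800
= 543.1 microstrain

543.1


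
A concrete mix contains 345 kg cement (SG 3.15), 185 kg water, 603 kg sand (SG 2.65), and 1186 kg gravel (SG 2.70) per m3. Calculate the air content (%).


Vol cement = 345 / (3.15 * 1000) = 0.109524 m3
Vol water = 185 / 1000 = 0.185 m3
Vol sand = 603 / (2.65 * 1000) = 0.227547 m3
Vol gravel = 1186 / (2.70 * 1000) = 0.439259 m3
Total solid + water volume = 0.96133 m3
Air = (1 - 0.96133) * 100 = 3.87%

3.87


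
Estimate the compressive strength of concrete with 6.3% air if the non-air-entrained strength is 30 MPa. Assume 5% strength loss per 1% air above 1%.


Strength loss = (6.3 - 1) * 5 = 26.5%
f'c = 30 * (1 - 26.5/100)
= 22.05 MPa

22.05


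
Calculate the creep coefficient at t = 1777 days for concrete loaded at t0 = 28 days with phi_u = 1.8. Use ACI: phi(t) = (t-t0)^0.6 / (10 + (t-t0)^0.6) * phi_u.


dt = 1777 - 28 = 1749
phi = 1749^0.6 / (10 + 1749^0.6) * 1.8
= 1.617

1.617


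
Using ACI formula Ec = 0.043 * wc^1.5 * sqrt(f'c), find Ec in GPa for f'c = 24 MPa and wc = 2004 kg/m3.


Ec = 0.043 * 2004^1.5 * sqrt(24) / 1000
= 18.9 GPa

18.9


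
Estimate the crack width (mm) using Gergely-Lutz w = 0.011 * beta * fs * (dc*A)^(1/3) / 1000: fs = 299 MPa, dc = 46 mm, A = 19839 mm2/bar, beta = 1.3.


w = 0.011 * beta * fs * (dc * A)^(1/3) / 1000
= 0.011 * 1.3 * 299 * (46 * 19839)^(1/3) / 1000
= 0.415 mm

0.415


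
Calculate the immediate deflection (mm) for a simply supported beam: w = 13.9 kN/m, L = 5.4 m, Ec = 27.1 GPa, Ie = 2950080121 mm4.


Convert: L = 5.4 m = 5400 mm, Ec = 27.1 GPa = 27100 MPa
delta = 5 * 13.9 * 5400^4 / (384 * 27100 * 2950080121)
= 1.92 mm

1.92


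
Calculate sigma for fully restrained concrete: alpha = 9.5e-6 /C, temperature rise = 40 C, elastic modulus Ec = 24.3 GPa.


sigma = alpha * dT * Ec
= 9.5e-6 * 40 * 24.3 * 1000
= 9.234 MPa

9.234


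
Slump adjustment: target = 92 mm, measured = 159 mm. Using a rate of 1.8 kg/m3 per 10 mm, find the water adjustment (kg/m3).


Difference = 92 - 159 = -67 mm
Water adjustment = -67 * 1.8 / 10 = -12.1 kg/m3

-12.1


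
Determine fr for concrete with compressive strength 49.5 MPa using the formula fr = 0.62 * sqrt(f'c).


fr = 0.62 * sqrt(49.5)
= 4.362 MPa

4.362


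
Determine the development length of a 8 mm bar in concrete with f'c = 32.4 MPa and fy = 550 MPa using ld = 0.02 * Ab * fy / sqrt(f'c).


Ab = pi * 8^2 / 4 = 50.265 mm2
ld = 0.02 * 50.265 * 550 / sqrt(32.4)
= 97.1 mm

97.1


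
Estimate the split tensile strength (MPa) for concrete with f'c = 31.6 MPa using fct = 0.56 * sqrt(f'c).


fct = 0.56 * sqrt(31.6)
= 0.56 * 5.621
= 3.148 MPa

3.148


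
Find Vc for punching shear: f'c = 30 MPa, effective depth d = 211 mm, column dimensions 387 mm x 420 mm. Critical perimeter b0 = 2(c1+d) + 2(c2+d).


b0 = 2*(387 + 211) + 2*(420 + 211) = 2458 mm
Vc = 0.33 * sqrt(30) * 2458 * 211 / 1000
= 937.43 kN

937.43


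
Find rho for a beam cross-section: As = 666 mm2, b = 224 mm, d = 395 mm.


rho = As / (b * d)
= 666 / (224 * 395)
= 0.0075

0.0075


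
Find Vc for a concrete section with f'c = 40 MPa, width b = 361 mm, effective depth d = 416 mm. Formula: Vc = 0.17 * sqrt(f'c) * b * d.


Vc = 0.17 * sqrt(40) * 361 * 416 / 1000
= 161.47 kN

161.47


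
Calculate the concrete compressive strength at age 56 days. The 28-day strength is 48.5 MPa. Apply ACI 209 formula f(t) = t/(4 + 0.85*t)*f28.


f(56) = 56 / (4 + 0.85 * 56) * 48.5
= 56 / 51.6 * 48.5
= 52.64 MPa

52.64


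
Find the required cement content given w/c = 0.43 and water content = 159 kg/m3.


Cement = water / (w/c)
= 159 / 0.43
= 369.8 kg/m3

369.8


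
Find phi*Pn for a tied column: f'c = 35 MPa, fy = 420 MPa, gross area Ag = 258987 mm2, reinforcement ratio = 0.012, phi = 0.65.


Ast = rho * Ag = 0.012 * 258987 = 3107.844 mm2
phi*Pn = 0.65 * 0.80 * (0.85 * 35 * (258987 - 3107.844) + 420 * 3107.844) / 1000
= 4637.2 kN

4637.2


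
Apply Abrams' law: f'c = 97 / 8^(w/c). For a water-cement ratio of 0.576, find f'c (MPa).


f'c = 97 / 8^0.576
= 97 / 3.313
= 29.28 MPa

29.28


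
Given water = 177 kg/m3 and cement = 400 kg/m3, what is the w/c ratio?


w/c = water / cement
w/c = 177 / 400 = 0.443

0.443


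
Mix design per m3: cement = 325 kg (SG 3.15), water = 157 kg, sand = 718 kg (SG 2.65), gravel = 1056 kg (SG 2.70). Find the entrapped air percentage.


Vol cement = 325 / (3.15 * 1000) = 0.103175 m3
Vol water = 157 / 1000 = 0.157 m3
Vol sand = 718 / (2.65 * 1000) = 0.270943 m3
Vol gravel = 1056 / (2.70 * 1000) = 0.391111 m3
Total solid + water volume = 0.922229 m3
Air = (1 - 0.922229) * 100 = 7.78%

7.78


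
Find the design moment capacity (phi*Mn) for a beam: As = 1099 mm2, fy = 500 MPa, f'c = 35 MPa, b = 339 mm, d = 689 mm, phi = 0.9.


a = As * fy / (0.85 * f'c * b)
= 1099 * 500 / (0.85 * 35 * 339)
= 54.4855 mm
Mn = As * fy * (d - a/2) / 10^6
= 363.6356 kN-m
phi*Mn = 0.9 * 363.6356 = 327.27 kN-m

327.27


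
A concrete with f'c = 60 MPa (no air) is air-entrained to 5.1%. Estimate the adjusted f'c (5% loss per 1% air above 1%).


Strength loss = (5.1 - 1) * 5 = 20.5%
f'c = 60 * (1 - 20.5/100)
= 47.7 MPa

47.7


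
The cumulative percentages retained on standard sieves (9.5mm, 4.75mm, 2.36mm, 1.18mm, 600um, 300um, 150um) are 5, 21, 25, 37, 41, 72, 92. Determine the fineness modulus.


FM = sum(cumulative % retained) / 100
= 293 / 100
= 2.93

2.93


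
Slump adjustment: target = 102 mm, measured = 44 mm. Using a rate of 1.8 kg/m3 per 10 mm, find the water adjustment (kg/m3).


Difference = 102 - 44 = 58 mm
Water adjustment = 58 * 1.8 / 10 = 10.4 kg/m3

10.4


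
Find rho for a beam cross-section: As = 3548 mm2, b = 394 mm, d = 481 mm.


rho = As / (b * d)
= 3548 / (394 * 481)
= 0.0187

0.0187


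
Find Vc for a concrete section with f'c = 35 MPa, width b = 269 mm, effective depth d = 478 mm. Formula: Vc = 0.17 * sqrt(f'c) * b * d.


Vc = 0.17 * sqrt(35) * 269 * 478 / 1000
= 129.32 kN

129.32


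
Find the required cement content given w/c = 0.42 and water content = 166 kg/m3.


Cement = water / (w/c)
= 166 / 0.42
= 395.2 kg/m3

395.2


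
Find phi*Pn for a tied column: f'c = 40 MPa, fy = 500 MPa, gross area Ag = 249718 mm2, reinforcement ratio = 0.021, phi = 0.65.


Ast = rho * Ag = 0.021 * 249718 = 5244.078 mm2
phi*Pn = 0.65 * 0.80 * (0.85 * 40 * (249718 - 5244.078) + 500 * 5244.078) / 1000
= 5685.76 kN

5685.76


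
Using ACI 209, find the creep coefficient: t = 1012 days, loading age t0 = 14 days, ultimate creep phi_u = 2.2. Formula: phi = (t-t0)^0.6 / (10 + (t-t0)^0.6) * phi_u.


dt = 1012 - 14 = 998
phi = 998^0.6 / (10 + 998^0.6) * 2.2
= 1.899

1.899


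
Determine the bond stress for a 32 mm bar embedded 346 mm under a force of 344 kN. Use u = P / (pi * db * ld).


u = P / (pi * db * ld)
= 344 * 1000 / (pi * 32 * 346)
= 9.89 MPa

9.89


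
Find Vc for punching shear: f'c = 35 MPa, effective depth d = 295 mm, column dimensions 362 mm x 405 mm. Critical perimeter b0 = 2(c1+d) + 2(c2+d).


b0 = 2*(362 + 295) + 2*(405 + 295) = 2714 mm
Vc = 0.33 * sqrt(35) * 2714 * 295 / 1000
= 1563.08 kN

1563.08


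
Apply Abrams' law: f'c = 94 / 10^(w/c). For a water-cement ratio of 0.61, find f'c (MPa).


f'c = 94 / 10^0.61
= 94 / 4.074
= 23.07 MPa

23.07


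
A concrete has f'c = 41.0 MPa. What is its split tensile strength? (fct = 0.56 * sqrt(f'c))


fct = 0.56 * sqrt(41.0)
= 0.56 * 6.403
= 3.586 MPa

3.586


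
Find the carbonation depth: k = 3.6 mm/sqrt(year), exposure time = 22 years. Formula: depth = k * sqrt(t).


depth = k * sqrt(t)
= 3.6 * sqrt(22)
= 16.89 mm

16.89


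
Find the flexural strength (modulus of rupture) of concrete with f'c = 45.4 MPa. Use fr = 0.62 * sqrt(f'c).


fr = 0.62 * sqrt(45.4)
= 4.178 MPa

4.178


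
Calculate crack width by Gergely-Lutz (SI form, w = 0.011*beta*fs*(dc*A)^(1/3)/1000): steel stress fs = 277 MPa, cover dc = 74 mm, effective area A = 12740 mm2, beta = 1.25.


w = 0.011 * beta * fs * (dc * A)^(1/3) / 1000
= 0.011 * 1.25 * 277 * (74 * 12740)^(1/3) / 1000
= 0.373 mm

0.373


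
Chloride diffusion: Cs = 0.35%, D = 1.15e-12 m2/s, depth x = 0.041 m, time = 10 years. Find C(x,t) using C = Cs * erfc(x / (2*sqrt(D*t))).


t_seconds = 10 * 365.25 * 24 * 3600 = 315576000.0 s
arg = 0.041 / (2 * sqrt(1.15e-12 * 315576000.0))
= 1.0761
erfc(1.0761) = 0.1281
C = 0.35 * 0.1281 = 0.0448%

0.0448


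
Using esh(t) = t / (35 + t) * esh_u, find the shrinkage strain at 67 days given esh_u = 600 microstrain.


esh(67) = 67 / (35 + 67) * 600
= 67 / 102 * 600
= 394.1 microstrain

394.1


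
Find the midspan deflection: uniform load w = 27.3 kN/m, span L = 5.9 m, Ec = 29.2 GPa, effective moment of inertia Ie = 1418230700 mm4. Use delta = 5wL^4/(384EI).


Convert: L = 5.9 m = 5900 mm, Ec = 29.2 GPa = 29200 MPa
delta = 5 * 27.3 * 5900^4 / (384 * 29200 * 1418230700)
= 10.4 mm

10.4


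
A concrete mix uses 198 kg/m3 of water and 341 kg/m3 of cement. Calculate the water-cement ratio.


w/c = water / cement
w/c = 198 / 341 = 0.581

0.581


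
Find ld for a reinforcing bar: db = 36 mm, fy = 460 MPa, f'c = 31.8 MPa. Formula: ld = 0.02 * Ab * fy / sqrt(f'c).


Ab = pi * 36^2 / 4 = 1017.876 mm2
ld = 0.02 * 1017.876 * 460 / sqrt(31.8)
= 1660.6 mm

1660.6


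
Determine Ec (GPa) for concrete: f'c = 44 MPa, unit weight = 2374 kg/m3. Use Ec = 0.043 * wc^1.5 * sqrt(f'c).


Ec = 0.043 * 2374^1.5 * sqrt(44) / 1000
= 32.99 GPa

32.99


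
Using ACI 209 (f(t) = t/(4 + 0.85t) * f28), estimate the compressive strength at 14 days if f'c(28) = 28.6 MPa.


f(14) = 14 / (4 + 0.85 * 14) * 28.6
= 14 / 15.9 * 28.6
= 25.18 MPa

25.18


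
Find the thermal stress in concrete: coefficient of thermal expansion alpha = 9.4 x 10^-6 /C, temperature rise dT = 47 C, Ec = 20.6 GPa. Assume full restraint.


sigma = alpha * dT * Ec
= 9.4e-6 * 47 * 20.6 * 1000
= 9.101 MPa

9.101


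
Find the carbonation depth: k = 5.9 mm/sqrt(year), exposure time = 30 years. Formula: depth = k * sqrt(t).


depth = k * sqrt(t)
= 5.9 * sqrt(30)
= 32.32 mm

32.32


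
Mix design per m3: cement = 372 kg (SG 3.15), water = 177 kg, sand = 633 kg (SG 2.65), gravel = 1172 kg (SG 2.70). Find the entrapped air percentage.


Vol cement = 372 / (3.15 * 1000) = 0.118095 m3
Vol water = 177 / 1000 = 0.177 m3
Vol sand = 633 / (2.65 * 1000) = 0.238868 m3
Vol gravel = 1172 / (2.70 * 1000) = 0.434074 m3
Total solid + water volume = 0.968037 m3
Air = (1 - 0.968037) * 100 = 3.2%

3.2


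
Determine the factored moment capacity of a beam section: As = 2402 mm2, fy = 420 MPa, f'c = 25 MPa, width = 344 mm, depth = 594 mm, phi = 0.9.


a = As * fy / (0.85 * f'c * b)
= 2402 * 420 / (0.85 * 25 * 344)
= 138.0082 mm
Mn = As * fy * (d - a/2) / 10^6
= 529.6369 kN-m
phi*Mn = 0.9 * 529.6369 = 476.67 kN-m

476.67


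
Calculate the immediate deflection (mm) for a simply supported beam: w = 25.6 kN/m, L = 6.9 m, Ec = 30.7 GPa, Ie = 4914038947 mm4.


Convert: L = 6.9 m = 6900 mm, Ec = 30.7 GPa = 30700 MPa
delta = 5 * 25.6 * 6900^4 / (384 * 30700 * 4914038947)
= 5.01 mm

5.01


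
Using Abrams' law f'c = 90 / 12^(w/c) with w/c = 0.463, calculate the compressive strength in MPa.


f'c = 90 / 12^0.463
= 90 / 3.16
= 28.48 MPa

28.48


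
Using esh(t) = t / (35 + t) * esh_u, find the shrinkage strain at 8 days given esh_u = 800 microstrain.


esh(8) = 8 / (35 + 8) * 800
= 8 / 43 * 800
= 148.8 microstrain

148.8


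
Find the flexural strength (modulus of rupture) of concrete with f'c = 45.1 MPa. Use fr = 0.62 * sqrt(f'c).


fr = 0.62 * sqrt(45.1)
= 4.164 MPa

4.164


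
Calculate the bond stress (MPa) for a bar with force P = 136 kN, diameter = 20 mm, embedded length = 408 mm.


u = P / (pi * db * ld)
= 136 * 1000 / (pi * 20 * 408)
= 5.305 MPa

5.305


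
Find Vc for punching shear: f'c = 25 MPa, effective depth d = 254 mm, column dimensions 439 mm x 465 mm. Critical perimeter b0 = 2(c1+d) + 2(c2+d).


b0 = 2*(439 + 254) + 2*(465 + 254) = 2824 mm
Vc = 0.33 * sqrt(25) * 2824 * 254 / 1000
= 1183.54 kN

1183.54


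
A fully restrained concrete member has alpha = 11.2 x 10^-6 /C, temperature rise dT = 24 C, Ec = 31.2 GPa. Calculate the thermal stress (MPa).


sigma = alpha * dT * Ec
= 11.2e-6 * 24 * 31.2 * 1000
= 8.387 MPa

8.387


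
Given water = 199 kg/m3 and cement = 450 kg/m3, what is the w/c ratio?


w/c = water / cement
w/c = 199 / 450 = 0.442

0.442


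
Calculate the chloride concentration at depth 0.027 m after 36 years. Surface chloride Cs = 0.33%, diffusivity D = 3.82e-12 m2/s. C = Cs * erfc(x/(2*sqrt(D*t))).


t_seconds = 36 * 365.25 * 24 * 3600 = 1136073600.0 s
arg = 0.027 / (2 * sqrt(3.82e-12 * 1136073600.0))
= 0.2049
erfc(0.2049) = 0.772
C = 0.33 * 0.772 = 0.2547%

0.2547


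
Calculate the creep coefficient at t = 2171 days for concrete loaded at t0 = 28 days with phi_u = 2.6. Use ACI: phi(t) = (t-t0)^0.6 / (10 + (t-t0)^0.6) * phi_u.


dt = 2171 - 28 = 2143
phi = 2143^0.6 / (10 + 2143^0.6) * 2.6
= 2.363

2.363


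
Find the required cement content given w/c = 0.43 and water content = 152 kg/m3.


Cement = water / (w/c)
= 152 / 0.43
= 353.5 kg/m3

353.5


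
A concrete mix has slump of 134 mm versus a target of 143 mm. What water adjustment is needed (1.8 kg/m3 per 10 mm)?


Difference = 143 - 134 = 9 mm
Water adjustment = 9 * 1.8 / 10 = 1.6 kg/m3

1.6


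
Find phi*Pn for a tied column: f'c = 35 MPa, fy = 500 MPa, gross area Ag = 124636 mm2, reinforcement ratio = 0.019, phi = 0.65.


Ast = rho * Ag = 0.019 * 124636 = 2368.084 mm2
phi*Pn = 0.65 * 0.80 * (0.85 * 35 * (124636 - 2368.084) + 500 * 2368.084) / 1000
= 2507.19 kN

2507.19


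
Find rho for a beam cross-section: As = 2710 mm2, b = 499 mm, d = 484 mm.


rho = As / (b * d)
= 2710 / (499 * 484)
= 0.0112

0.0112


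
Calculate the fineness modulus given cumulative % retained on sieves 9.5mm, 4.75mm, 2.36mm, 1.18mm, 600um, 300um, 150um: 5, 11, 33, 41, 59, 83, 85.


FM = sum(cumulative % retained) / 100
= 317 / 100
= 3.17

3.17


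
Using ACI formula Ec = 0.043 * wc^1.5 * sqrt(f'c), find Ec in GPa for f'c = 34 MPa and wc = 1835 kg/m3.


Ec = 0.043 * 1835^1.5 * sqrt(34) / 1000
= 19.71 GPa

19.71


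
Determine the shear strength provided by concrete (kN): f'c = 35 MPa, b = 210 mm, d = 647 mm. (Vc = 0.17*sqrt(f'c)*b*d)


Vc = 0.17 * sqrt(35) * 210 * 647 / 1000
= 136.65 kN

136.65


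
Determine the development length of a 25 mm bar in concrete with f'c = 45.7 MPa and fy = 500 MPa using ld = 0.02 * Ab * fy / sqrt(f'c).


Ab = pi * 25^2 / 4 = 490.874 mm2
ld = 0.02 * 490.874 * 500 / sqrt(45.7)
= 726.1 mm

726.1


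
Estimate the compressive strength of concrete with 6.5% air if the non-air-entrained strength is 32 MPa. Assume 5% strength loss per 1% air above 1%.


Strength loss = (6.5 - 1) * 5 = 27.5%
f'c = 32 * (1 - 27.5/100)
= 23.2 MPa

23.2


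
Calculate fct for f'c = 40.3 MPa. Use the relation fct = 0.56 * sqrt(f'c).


fct = 0.56 * sqrt(40.3)
= 0.56 * 6.348
= 3.555 MPa

3.555


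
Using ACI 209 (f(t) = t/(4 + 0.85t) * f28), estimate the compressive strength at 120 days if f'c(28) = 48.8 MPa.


f(120) = 120 / (4 + 0.85 * 120) * 48.8
= 120 / 106.0 * 48.8
= 55.25 MPa

55.25


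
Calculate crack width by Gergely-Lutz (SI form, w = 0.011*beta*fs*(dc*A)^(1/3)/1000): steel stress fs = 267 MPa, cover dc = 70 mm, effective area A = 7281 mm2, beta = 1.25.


w = 0.011 * beta * fs * (dc * A)^(1/3) / 1000
= 0.011 * 1.25 * 267 * (70 * 7281)^(1/3) / 1000
= 0.293 mm

0.293


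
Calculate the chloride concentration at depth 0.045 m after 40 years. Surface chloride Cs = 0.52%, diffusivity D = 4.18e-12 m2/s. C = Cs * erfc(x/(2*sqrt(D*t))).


t_seconds = 40 * 365.25 * 24 * 3600 = 1262304000.0 s
arg = 0.045 / (2 * sqrt(4.18e-12 * 1262304000.0))
= 0.3098
erfc(0.3098) = 0.6613
C = 0.52 * 0.6613 = 0.3439%

0.3439


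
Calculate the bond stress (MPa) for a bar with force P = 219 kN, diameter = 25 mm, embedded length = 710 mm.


u = P / (pi * db * ld)
= 219 * 1000 / (pi * 25 * 710)
= 3.927 MPa

3.927


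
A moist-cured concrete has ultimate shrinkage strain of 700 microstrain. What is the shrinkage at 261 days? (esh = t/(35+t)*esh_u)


esh(261) = 261 / (35 + 261) * 700
= 261 / 296 * 700
= 617.2 microstrain

617.2


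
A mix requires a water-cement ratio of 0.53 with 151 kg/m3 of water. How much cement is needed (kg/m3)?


Cement = water / (w/c)
= 151 / 0.53
= 284.9 kg/m3

284.9


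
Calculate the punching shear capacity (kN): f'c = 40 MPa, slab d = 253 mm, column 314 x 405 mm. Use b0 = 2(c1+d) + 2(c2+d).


b0 = 2*(314 + 253) + 2*(405 + 253) = 2450 mm
Vc = 0.33 * sqrt(40) * 2450 * 253 / 1000
= 1293.69 kN

1293.69


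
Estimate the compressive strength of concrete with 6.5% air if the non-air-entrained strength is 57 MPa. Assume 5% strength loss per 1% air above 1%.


Strength loss = (6.5 - 1) * 5 = 27.5%
f'c = 57 * (1 - 27.5/100)
= 41.32 MPa

41.32


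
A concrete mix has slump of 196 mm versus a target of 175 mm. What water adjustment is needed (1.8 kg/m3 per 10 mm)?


Difference = 175 - 196 = -21 mm
Water adjustment = -21 * 1.8 / 10 = -3.8 kg/m3

-3.8


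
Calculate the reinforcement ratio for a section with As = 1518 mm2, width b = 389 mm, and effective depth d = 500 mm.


rho = As / (b * d)
= 1518 / (389 * 500)
= 0.0078

0.0078


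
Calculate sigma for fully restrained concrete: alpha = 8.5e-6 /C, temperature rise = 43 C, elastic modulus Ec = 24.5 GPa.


sigma = alpha * dT * Ec
= 8.5e-6 * 43 * 24.5 * 1000
= 8.955 MPa

8.955


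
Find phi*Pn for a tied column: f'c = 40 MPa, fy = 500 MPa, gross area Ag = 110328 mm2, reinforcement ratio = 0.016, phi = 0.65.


Ast = rho * Ag = 0.016 * 110328 = 1765.248 mm2
phi*Pn = 0.65 * 0.80 * (0.85 * 40 * (110328 - 1765.248) + 500 * 1765.248) / 1000
= 2378.35 kN

2378.35


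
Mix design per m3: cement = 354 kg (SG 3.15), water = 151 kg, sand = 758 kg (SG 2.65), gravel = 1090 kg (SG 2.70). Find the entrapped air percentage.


Vol cement = 354 / (3.15 * 1000) = 0.112381 m3
Vol water = 151 / 1000 = 0.151 m3
Vol sand = 758 / (2.65 * 1000) = 0.286038 m3
Vol gravel = 1090 / (2.70 * 1000) = 0.403704 m3
Total solid + water volume = 0.953122 m3
Air = (1 - 0.953122) * 100 = 4.69%

4.69


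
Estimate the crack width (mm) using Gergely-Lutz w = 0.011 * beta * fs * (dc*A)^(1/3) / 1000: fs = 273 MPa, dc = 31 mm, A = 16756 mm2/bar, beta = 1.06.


w = 0.011 * beta * fs * (dc * A)^(1/3) / 1000
= 0.011 * 1.06 * 273 * (31 * 16756)^(1/3) / 1000
= 0.256 mm

0.256


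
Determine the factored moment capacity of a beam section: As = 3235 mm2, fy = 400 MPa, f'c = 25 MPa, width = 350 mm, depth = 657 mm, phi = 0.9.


a = As * fy / (0.85 * f'c * b)
= 3235 * 400 / (0.85 * 25 * 350)
= 173.9832 mm
Mn = As * fy * (d - a/2) / 10^6
= 737.5909 kN-m
phi*Mn = 0.9 * 737.5909 = 663.83 kN-m

663.83


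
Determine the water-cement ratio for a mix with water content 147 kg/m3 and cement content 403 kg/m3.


w/c = water / cement
w/c = 147 / 403 = 0.365

0.365


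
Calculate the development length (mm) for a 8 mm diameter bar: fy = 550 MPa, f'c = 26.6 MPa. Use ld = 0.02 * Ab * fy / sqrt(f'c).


Ab = pi * 8^2 / 4 = 50.265 mm2
ld = 0.02 * 50.265 * 550 / sqrt(26.6)
= 107.2 mm

107.2


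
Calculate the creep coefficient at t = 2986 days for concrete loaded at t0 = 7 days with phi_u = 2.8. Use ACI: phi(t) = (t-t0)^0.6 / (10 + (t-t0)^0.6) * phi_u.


dt = 2986 - 7 = 2979
phi = 2979^0.6 / (10 + 2979^0.6) * 2.8
= 2.587

2.587


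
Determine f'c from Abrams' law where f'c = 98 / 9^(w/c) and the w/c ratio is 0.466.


f'c = 98 / 9^0.466
= 98 / 2.784
= 35.2 MPa

35.2


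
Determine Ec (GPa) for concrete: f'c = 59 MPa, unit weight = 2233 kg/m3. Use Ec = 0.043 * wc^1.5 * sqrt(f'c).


Ec = 0.043 * 2233^1.5 * sqrt(59) / 1000
= 34.85 GPa

34.85


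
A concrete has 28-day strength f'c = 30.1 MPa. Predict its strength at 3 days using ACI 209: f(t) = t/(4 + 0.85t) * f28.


f(3) = 3 / (4 + 0.85 * 3) * 30.1
= 3 / 6.55 * 30.1
= 13.79 MPa

13.79


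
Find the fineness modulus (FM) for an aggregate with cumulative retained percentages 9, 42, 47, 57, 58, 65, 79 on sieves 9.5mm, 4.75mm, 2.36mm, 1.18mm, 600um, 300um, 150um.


FM = sum(cumulative % retained) / 100
= 357 / 100
= 3.57

3.57


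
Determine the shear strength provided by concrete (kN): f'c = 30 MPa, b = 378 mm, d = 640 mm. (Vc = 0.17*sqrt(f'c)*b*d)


Vc = 0.17 * sqrt(30) * 378 * 640 / 1000
= 225.26 kN

225.26


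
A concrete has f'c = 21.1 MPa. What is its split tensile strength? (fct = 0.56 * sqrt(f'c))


fct = 0.56 * sqrt(21.1)
= 0.56 * 4.593
= 2.572 MPa

2.572


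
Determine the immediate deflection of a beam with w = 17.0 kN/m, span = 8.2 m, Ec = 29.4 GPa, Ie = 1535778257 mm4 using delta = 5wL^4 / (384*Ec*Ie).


Convert: L = 8.2 m = 8200 mm, Ec = 29.4 GPa = 29400 MPa
delta = 5 * 17.0 * 8200^4 / (384 * 29400 * 1535778257)
= 22.16 mm

22.16


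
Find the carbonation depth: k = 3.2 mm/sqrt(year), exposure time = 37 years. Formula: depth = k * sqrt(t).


depth = k * sqrt(t)
= 3.2 * sqrt(37)
= 19.46 mm

19.46


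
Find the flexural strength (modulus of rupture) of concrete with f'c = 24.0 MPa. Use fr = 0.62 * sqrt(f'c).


fr = 0.62 * sqrt(24.0)
= 3.037 MPa

3.037


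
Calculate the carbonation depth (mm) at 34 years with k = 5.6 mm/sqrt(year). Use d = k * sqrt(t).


depth = k * sqrt(t)
= 5.6 * sqrt(34)
= 32.65 mm

32.65


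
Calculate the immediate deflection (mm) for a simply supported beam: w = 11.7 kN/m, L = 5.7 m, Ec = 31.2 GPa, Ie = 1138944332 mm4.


Convert: L = 5.7 m = 5700 mm, Ec = 31.2 GPa = 31200 MPa
delta = 5 * 11.7 * 5700^4 / (384 * 31200 * 1138944332)
= 4.53 mm

4.53


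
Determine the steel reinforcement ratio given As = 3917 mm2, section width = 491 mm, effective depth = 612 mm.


rho = As / (b * d)
= 3917 / (491 * 612)
= 0.013

0.013


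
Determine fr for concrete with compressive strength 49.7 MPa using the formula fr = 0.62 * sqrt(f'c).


fr = 0.62 * sqrt(49.7)
= 4.371 MPa

4.371


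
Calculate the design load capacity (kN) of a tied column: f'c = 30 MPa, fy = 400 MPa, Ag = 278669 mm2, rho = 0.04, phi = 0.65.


Ast = rho * Ag = 0.04 * 278669 = 11146.76 mm2
phi*Pn = 0.65 * 0.80 * (0.85 * 30 * (278669 - 11146.76) + 400 * 11146.76) / 1000
= 5865.87 kN

5865.87


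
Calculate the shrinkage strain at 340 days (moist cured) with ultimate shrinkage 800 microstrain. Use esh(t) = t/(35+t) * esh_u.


esh(340) = 340 / (35 + 340) * 800
= 340 / 375 * 800
= 725.3 microstrain

725.3


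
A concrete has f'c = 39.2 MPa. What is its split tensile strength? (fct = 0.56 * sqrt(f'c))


fct = 0.56 * sqrt(39.2)
= 0.56 * 6.261
= 3.506 MPa

3.506


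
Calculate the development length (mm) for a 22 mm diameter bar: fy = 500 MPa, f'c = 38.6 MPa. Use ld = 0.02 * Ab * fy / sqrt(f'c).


Ab = pi * 22^2 / 4 = 380.133 mm2
ld = 0.02 * 380.133 * 500 / sqrt(38.6)
= 611.8 mm

611.8


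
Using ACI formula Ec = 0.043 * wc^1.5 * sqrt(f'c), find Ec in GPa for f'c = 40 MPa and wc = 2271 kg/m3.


Ec = 0.043 * 2271^1.5 * sqrt(40) / 1000
= 29.43 GPa

29.43


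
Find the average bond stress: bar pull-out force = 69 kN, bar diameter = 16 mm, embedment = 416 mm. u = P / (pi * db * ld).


u = P / (pi * db * ld)
= 69 * 1000 / (pi * 16 * 416)
= 3.3 MPa

3.3


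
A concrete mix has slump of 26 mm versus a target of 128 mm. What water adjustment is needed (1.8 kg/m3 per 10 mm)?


Difference = 128 - 26 = 102 mm
Water adjustment = 102 * 1.8 / 10 = 18.4 kg/m3

18.4


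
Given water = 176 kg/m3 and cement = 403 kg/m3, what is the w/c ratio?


w/c = water / cement
w/c = 176 / 403 = 0.437

0.437


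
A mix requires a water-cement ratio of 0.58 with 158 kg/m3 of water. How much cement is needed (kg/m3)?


Cement = water / (w/c)
= 158 / 0.58
= 272.4 kg/m3

272.4


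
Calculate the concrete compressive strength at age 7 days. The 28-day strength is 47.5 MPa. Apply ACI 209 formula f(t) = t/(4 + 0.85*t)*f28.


f(7) = 7 / (4 + 0.85 * 7) * 47.5
= 7 / 9.95 * 47.5
= 33.42 MPa

33.42


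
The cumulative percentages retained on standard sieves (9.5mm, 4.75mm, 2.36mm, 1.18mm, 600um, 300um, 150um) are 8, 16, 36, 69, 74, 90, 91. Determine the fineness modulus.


FM = sum(cumulative % retained) / 100
= 384 / 100
= 3.84

3.84


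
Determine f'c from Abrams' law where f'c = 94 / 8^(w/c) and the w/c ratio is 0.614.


f'c = 94 / 8^0.614
= 94 / 3.585
= 26.22 MPa

26.22


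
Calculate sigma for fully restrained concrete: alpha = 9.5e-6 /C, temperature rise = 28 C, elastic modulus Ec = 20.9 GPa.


sigma = alpha * dT * Ec
= 9.5e-6 * 28 * 20.9 * 1000
= 5.559 MPa

5.559


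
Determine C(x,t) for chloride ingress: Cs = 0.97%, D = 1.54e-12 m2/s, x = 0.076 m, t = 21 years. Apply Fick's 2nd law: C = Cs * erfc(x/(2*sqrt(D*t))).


t_seconds = 21 * 365.25 * 24 * 3600 = 662709600.0 s
arg = 0.076 / (2 * sqrt(1.54e-12 * 662709600.0))
= 1.1895
erfc(1.1895) = 0.0925
C = 0.97 * 0.0925 = 0.0898%

0.0898


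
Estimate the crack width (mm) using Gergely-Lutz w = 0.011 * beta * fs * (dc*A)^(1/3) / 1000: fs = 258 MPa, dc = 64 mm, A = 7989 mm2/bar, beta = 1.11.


w = 0.011 * beta * fs * (dc * A)^(1/3) / 1000
= 0.011 * 1.11 * 258 * (64 * 7989)^(1/3) / 1000
= 0.252 mm

0.252


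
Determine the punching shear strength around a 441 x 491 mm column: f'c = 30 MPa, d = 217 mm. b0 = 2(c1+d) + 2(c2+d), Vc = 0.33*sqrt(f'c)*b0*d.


b0 = 2*(441 + 217) + 2*(491 + 217) = 2732 mm
Vc = 0.33 * sqrt(30) * 2732 * 217 / 1000
= 1071.56 kN

1071.56


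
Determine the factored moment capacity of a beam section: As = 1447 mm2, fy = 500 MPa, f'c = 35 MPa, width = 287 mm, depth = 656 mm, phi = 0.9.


a = As * fy / (0.85 * f'c * b)
= 1447 * 500 / (0.85 * 35 * 287)
= 84.7363 mm
Mn = As * fy * (d - a/2) / 10^6
= 443.9626 kN-m
phi*Mn = 0.9 * 443.9626 = 399.57 kN-m

399.57


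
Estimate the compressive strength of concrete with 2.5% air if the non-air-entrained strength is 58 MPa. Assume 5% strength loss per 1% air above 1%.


Strength loss = (2.5 - 1) * 5 = 7.5%
f'c = 58 * (1 - 7.5/100)
= 53.65 MPa

53.65


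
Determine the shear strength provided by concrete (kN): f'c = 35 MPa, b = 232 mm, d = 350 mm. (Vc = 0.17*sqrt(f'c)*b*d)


Vc = 0.17 * sqrt(35) * 232 * 350 / 1000
= 81.67 kN

81.67


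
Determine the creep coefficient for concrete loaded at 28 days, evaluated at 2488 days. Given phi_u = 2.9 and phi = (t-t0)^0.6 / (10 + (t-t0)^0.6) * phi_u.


dt = 2488 - 28 = 2460
phi = 2460^0.6 / (10 + 2460^0.6) * 2.9
= 2.655

2.655


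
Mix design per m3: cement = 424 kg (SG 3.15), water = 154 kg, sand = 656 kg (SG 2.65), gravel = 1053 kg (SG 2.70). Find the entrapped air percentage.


Vol cement = 424 / (3.15 * 1000) = 0.134603 m3
Vol water = 154 / 1000 = 0.154 m3
Vol sand = 656 / (2.65 * 1000) = 0.247547 m3
Vol gravel = 1053 / (2.70 * 1000) = 0.39 m3
Total solid + water volume = 0.92615 m3
Air = (1 - 0.92615) * 100 = 7.38%

7.38


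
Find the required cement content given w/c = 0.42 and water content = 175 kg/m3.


Cement = water / (w/c)
= 175 / 0.42
= 416.7 kg/m3

416.7


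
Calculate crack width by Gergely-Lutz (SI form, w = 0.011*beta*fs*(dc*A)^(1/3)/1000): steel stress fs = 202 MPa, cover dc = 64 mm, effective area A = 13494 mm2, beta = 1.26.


w = 0.011 * beta * fs * (dc * A)^(1/3) / 1000
= 0.011 * 1.26 * 202 * (64 * 13494)^(1/3) / 1000
= 0.267 mm

0.267


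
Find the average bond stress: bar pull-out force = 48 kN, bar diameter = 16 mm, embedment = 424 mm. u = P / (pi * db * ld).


u = P / (pi * db * ld)
= 48 * 1000 / (pi * 16 * 424)
= 2.252 MPa

2.252


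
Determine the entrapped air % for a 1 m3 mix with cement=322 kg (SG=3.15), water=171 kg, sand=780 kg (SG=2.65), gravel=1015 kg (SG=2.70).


Vol cement = 322 / (3.15 * 1000) = 0.102222 m3
Vol water = 171 / 1000 = 0.171 m3
Vol sand = 780 / (2.65 * 1000) = 0.29434 m3
Vol gravel = 1015 / (2.70 * 1000) = 0.375926 m3
Total solid + water volume = 0.943488 m3
Air = (1 - 0.943488) * 100 = 5.65%

5.65


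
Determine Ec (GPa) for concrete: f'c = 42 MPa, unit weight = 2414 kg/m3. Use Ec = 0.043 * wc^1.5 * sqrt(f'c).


Ec = 0.043 * 2414^1.5 * sqrt(42) / 1000
= 33.05 GPa

33.05


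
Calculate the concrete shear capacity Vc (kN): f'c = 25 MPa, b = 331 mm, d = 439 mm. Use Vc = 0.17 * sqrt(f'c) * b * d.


Vc = 0.17 * sqrt(25) * 331 * 439 / 1000
= 123.51 kN

123.51


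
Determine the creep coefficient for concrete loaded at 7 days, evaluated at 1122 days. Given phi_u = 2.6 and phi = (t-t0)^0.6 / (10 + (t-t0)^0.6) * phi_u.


dt = 1122 - 7 = 1115
phi = 1115^0.6 / (10 + 1115^0.6) * 2.6
= 2.264

2.264


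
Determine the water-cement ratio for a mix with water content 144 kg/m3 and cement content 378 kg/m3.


w/c = water / cement
w/c = 144 / 378 = 0.381

0.381


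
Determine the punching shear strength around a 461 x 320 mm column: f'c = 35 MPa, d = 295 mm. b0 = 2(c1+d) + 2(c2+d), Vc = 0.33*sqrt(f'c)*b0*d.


b0 = 2*(461 + 295) + 2*(320 + 295) = 2742 mm
Vc = 0.33 * sqrt(35) * 2742 * 295 / 1000
= 1579.2 kN

1579.2


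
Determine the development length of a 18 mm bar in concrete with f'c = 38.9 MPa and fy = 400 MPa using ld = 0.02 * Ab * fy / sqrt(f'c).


Ab = pi * 18^2 / 4 = 254.469 mm2
ld = 0.02 * 254.469 * 400 / sqrt(38.9)
= 326.4 mm

326.4


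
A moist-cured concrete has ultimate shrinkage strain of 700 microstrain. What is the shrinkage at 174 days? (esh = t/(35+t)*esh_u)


esh(174) = 174 / (35 + 174) * 700
= 174 / 209 * 700
= 582.8 microstrain

582.8


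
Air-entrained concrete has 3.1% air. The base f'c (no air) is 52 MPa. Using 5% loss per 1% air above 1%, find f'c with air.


Strength loss = (3.1 - 1) * 5 = 10.5%
f'c = 52 * (1 - 10.5/100)
= 46.54 MPa

46.54


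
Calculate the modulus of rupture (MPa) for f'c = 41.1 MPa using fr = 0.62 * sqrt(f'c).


fr = 0.62 * sqrt(41.1)
= 3.975 MPa

3.975


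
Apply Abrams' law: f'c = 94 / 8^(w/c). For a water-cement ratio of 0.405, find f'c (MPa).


f'c = 94 / 8^0.405
= 94 / 2.321
= 40.49 MPa

40.49


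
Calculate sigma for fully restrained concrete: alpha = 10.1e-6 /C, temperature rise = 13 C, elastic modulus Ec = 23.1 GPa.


sigma = alpha * dT * Ec
= 10.1e-6 * 13 * 23.1 * 1000
= 3.033 MPa

3.033


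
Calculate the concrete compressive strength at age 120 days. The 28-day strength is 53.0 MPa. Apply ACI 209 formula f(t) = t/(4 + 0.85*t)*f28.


f(120) = 120 / (4 + 0.85 * 120) * 53.0
= 120 / 106.0 * 53.0
= 60.0 MPa

60.0


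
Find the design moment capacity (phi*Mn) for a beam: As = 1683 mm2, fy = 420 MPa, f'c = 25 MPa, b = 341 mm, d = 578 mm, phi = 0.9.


a = As * fy / (0.85 * f'c * b)
= 1683 * 420 / (0.85 * 25 * 341)
= 97.5484 mm
Mn = As * fy * (d - a/2) / 10^6
= 374.0886 kN-m
phi*Mn = 0.9 * 374.0886 = 336.68 kN-m

336.68


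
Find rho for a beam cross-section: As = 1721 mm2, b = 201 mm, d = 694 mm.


rho = As / (b * d)
= 1721 / (201 * 694)
= 0.0123

0.0123


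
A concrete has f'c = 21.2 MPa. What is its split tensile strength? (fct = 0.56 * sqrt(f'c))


fct = 0.56 * sqrt(21.2)
= 0.56 * 4.604
= 2.578 MPa

2.578


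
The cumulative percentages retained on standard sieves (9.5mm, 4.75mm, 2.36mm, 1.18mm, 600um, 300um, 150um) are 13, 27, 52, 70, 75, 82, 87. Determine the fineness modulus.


FM = sum(cumulative % retained) / 100
= 406 / 100
= 4.06

4.06


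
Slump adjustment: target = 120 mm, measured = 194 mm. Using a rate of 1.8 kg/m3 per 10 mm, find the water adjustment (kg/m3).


Difference = 120 - 194 = -74 mm
Water adjustment = -74 * 1.8 / 10 = -13.3 kg/m3

-13.3


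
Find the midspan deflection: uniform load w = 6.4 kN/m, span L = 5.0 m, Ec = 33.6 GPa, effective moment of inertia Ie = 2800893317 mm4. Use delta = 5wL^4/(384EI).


Convert: L = 5.0 m = 5000 mm, Ec = 33.6 GPa = 33600 MPa
delta = 5 * 6.4 * 5000^4 / (384 * 33600 * 2800893317)
= 0.55 mm

0.55


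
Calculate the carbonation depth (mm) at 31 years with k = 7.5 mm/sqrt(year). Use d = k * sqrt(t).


depth = k * sqrt(t)
= 7.5 * sqrt(31)
= 41.76 mm

41.76


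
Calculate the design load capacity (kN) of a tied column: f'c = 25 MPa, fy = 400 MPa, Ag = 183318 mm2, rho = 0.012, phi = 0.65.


Ast = rho * Ag = 0.012 * 183318 = 2199.816 mm2
phi*Pn = 0.65 * 0.80 * (0.85 * 25 * (183318 - 2199.816) + 400 * 2199.816) / 1000
= 2458.92 kN

2458.92


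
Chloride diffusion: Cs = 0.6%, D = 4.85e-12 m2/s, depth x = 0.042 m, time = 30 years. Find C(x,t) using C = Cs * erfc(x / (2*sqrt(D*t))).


t_seconds = 30 * 365.25 * 24 * 3600 = 946728000.0 s
arg = 0.042 / (2 * sqrt(4.85e-12 * 946728000.0))
= 0.3099
erfc(0.3099) = 0.6612
C = 0.6 * 0.6612 = 0.3967%

0.3967


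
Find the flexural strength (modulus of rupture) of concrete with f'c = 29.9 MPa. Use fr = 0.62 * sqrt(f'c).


fr = 0.62 * sqrt(29.9)
= 3.39 MPa

3.39


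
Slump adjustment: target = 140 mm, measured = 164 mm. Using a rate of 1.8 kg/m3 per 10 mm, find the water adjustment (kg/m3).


Difference = 140 - 164 = -24 mm
Water adjustment = -24 * 1.8 / 10 = -4.3 kg/m3

-4.3


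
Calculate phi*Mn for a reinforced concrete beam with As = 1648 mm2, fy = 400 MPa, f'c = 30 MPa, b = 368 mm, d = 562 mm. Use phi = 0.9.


a = As * fy / (0.85 * f'c * b)
= 1648 * 400 / (0.85 * 30 * 368)
= 70.2472 mm
Mn = As * fy * (d - a/2) / 10^6
= 347.3169 kN-m
phi*Mn = 0.9 * 347.3169 = 312.59 kN-m

312.59


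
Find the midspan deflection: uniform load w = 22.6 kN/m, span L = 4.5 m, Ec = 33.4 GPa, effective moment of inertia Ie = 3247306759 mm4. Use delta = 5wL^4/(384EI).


Convert: L = 4.5 m = 4500 mm, Ec = 33.4 GPa = 33400 MPa
delta = 5 * 22.6 * 4500^4 / (384 * 33400 * 3247306759)
= 1.11 mm

1.11


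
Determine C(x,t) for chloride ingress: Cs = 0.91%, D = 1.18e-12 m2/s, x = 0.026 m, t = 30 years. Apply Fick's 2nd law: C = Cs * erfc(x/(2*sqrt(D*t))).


t_seconds = 30 * 365.25 * 24 * 3600 = 946728000.0 s
arg = 0.026 / (2 * sqrt(1.18e-12 * 946728000.0))
= 0.3889
erfc(0.3889) = 0.5823
C = 0.91 * 0.5823 = 0.5299%

0.5299


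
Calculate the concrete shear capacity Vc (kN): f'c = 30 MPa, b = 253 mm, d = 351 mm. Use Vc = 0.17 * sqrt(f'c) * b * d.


Vc = 0.17 * sqrt(30) * 253 * 351 / 1000
= 82.69 kN

82.69


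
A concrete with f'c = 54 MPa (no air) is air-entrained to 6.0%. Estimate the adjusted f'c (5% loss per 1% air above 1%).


Strength loss = (6.0 - 1) * 5 = 25.0%
f'c = 54 * (1 - 25.0/100)
= 40.5 MPa

40.5


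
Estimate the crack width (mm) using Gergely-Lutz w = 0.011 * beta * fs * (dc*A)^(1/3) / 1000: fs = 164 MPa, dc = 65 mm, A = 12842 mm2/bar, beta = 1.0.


w = 0.011 * beta * fs * (dc * A)^(1/3) / 1000
= 0.011 * 1.0 * 164 * (65 * 12842)^(1/3) / 1000
= 0.17 mm

0.17


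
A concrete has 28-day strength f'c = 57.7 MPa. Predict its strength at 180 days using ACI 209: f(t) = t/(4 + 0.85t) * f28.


f(180) = 180 / (4 + 0.85 * 180) * 57.7
= 180 / 157.0 * 57.7
= 66.15 MPa

66.15


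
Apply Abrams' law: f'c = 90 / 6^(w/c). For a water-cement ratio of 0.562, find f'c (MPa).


f'c = 90 / 6^0.562
= 90 / 2.737
= 32.88 MPa

32.88


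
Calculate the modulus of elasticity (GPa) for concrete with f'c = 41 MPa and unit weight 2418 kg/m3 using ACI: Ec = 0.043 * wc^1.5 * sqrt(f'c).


Ec = 0.043 * 2418^1.5 * sqrt(41) / 1000
= 32.74 GPa

32.74


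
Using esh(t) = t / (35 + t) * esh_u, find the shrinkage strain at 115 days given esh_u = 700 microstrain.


esh(115) = 115 / (35 + 115) * 700
= 115 / 150 * 700
= 536.7 microstrain

536.7


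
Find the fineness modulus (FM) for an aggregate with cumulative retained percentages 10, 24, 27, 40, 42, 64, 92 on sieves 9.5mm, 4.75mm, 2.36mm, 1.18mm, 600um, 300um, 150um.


FM = sum(cumulative % retained) / 100
= 299 / 100
= 2.99

2.99


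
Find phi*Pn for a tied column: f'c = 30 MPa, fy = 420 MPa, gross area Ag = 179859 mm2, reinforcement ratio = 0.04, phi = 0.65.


Ast = rho * Ag = 0.04 * 179859 = 7194.36 mm2
phi*Pn = 0.65 * 0.80 * (0.85 * 30 * (179859 - 7194.36) + 420 * 7194.36) / 1000
= 3860.78 kN

3860.78


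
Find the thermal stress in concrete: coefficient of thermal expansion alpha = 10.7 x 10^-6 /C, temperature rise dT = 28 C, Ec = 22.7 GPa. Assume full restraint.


sigma = alpha * dT * Ec
= 10.7e-6 * 28 * 22.7 * 1000
= 6.801 MPa

6.801


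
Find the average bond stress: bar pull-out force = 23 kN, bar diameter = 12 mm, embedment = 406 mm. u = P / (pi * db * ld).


u = P / (pi * db * ld)
= 23 * 1000 / (pi * 12 * 406)
= 1.503 MPa

1.503


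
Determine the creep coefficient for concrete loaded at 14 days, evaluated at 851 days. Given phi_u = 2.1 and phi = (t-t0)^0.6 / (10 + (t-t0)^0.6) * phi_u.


dt = 851 - 14 = 837
phi = 837^0.6 / (10 + 837^0.6) * 2.1
= 1.785

1.785


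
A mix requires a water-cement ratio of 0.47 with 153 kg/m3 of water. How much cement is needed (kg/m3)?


Cement = water / (w/c)
= 153 / 0.47
= 325.5 kg/m3

325.5


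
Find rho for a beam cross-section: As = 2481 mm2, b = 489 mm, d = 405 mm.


rho = As / (b * d)
= 2481 / (489 * 405)
= 0.0125

0.0125


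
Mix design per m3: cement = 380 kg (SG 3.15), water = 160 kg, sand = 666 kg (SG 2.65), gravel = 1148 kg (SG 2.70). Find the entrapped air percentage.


Vol cement = 380 / (3.15 * 1000) = 0.120635 m3
Vol water = 160 / 1000 = 0.16 m3
Vol sand = 666 / (2.65 * 1000) = 0.251321 m3
Vol gravel = 1148 / (2.70 * 1000) = 0.425185 m3
Total solid + water volume = 0.957141 m3
Air = (1 - 0.957141) * 100 = 4.29%

4.29
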